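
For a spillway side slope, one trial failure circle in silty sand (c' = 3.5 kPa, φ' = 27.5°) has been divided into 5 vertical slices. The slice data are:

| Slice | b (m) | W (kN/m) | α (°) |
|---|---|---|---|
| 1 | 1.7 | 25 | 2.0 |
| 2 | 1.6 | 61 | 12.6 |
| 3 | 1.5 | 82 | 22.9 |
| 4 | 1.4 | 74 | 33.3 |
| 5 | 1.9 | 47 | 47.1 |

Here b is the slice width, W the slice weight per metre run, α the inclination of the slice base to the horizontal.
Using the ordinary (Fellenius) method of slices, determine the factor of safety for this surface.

FS = 1.36

Ordinary method of slices: FS = Σ[c'·Δl_i + (W_i cosα_i)·tanφ'] / Σ W_i sinα_i, with Δl_i = b_i / cosα_i.
Slice 1: Δl = 1.7/cos2.0° = 1.701 m; N'_1 = 25·cos2.0° = 25.0; c'Δl = 5.95; W sinα = 0.9
Slice 2: Δl = 1.6/cos12.6° = 1.639 m; N'_2 = 61·cos12.6° = 59.5; c'Δl = 5.74; W sinα = 13.3
Slice 3: Δl = 1.5/cos22.9° = 1.628 m; N'_3 = 82·cos22.9° = 75.5; c'Δl = 5.70; W sinα = 31.9
Slice 4: Δl = 1.4/cos33.3° = 1.675 m; N'_4 = 74·cos33.3° = 61.8; c'Δl = 5.86; W sinα = 40.6
Slice 5: Δl = 1.9/cos47.1° = 2.791 m; N'_5 = 47·cos47.1° = 32.0; c'Δl = 9.77; W sinα = 34.4
Σc'Δl = 33.0 kN/m; ΣN' = 253.9 kN/m; ΣW sinα = 121.1 kN/m
Resisting = 33.0 + 253.9·tan27.5° = 33.0 + 132.2 = 165.2 kN/m
FS = 165.2 / 121.1 = 1.364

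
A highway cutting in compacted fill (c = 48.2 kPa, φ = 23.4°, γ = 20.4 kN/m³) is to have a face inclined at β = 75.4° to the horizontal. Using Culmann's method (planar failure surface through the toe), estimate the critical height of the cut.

H_c = 21.84 m

Culmann's analysis gives the critical failure plane at α_cr = (β + φ)/2 = (75.4 + 23.4)/2 = 49.4°, and the critical height
H_c = (4c/γ) · sinβ cosφ / [1 − cos(β − φ)]
    = (4·48.2/20.4) · sin75.4°·cos23.4° / [1 − cos(52.0°)]
    = 9.451 · 0.9677·0.9178 / [1 − 0.6157]
    = 9.451 · 0.8881 / 0.3843
    = 21.84 m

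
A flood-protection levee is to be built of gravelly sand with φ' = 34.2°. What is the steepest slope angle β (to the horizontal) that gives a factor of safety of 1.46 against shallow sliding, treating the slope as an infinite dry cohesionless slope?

For an infinite dry cohesionless slope FS = tanφ'/tanβ, so tanβ = tanφ' / FS.
tanβ = tan34.2° / 1.46 = 0.6796 / 1.46 = 0.4655
β = arctan(0.4655) = 24.96°

β = 25.0°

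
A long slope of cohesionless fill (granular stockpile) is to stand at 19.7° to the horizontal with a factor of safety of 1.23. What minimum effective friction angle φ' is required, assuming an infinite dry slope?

FS = tanφ'/tanβ ⇒ tanφ' = FS · tanβ = 1.23 · tan19.7° = 0.4404
φ' = arctan(0.4404) = 23.77°

φ' = 23.8°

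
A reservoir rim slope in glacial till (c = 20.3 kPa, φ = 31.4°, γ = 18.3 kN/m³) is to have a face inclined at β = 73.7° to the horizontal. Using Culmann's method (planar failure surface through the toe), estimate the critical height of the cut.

Culmann's analysis gives the critical failure plane at α_cr = (β + φ)/2 = (73.7 + 31.4)/2 = 52.5°, and the critical height
H_c = (4c/γ) · sinβ cosφ / [1 − cos(β − φ)]
    = (4·20.3/18.3) · sin73.7°·cos31.4° / [1 − cos(42.3°)]
    = 4.437 · 0.9598·0.8536 / [1 − 0.7396]
    = 4.437 · 0.8192 / 0.2604
    = 13.96 m

H_c = 13.96 m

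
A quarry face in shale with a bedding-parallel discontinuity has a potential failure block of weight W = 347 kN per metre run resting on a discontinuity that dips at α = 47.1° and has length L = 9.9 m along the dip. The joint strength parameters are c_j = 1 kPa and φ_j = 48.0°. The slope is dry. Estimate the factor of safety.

Resolving the block weight along and normal to the plane and applying the Mohr–Coulomb strength on the joint:
N' = W cosα = 347·cos47.1° = 236.2 kN/m
Driving force T = W sinα = 347·sin47.1° = 254.2 kN/m
Resisting force R = c_j·L + N'·tanφ_j = 1·9.9 + 236.2·tan48.0° = 9.9 + 262.3 = 272.2 kN/m
FS = R / T = 272.2 / 254.2 = 1.071

FS = 1.07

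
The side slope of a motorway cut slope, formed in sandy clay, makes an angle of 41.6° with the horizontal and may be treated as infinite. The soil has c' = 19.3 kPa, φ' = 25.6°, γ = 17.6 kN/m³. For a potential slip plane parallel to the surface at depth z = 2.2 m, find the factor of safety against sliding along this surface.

For an infinite slope with a slip plane parallel to the surface (no pore pressure): FS = [c' + γz cos²β tanφ'] / [γz sinβ cosβ].
γz = 17.6·2.2 = 38.72 kN/m²
Numerator = 19.3 + 38.72·cos²41.6°·tan25.6° = 19.3 + 38.72·0.5592·0.4791 = 29.674 kPa
Denominator = 38.72·sin41.6°·cos41.6° = 38.72·0.6639·0.7478 = 19.224 kPa
FS = 29.674 / 19.224 = 1.544

FS = 1.54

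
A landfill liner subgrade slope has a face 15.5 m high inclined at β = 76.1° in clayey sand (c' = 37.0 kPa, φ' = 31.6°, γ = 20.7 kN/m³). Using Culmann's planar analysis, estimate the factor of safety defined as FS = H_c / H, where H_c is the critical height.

H_c = (4c'/γ) · sinβ cosφ' / [1 − cos(β − φ')]
    = (4·37.0/20.7) · sin76.1°·cos31.6° / [1 − cos44.5°]
    = 7.150 · 0.8268 / 0.2867 = 20.61 m
FS = H_c / H = 20.61 / 15.5 = 1.330

FS = 1.33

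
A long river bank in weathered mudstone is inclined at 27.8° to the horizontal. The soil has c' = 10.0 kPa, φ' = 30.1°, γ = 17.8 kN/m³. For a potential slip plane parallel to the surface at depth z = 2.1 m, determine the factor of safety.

For an infinite slope with a slip plane parallel to the surface (no pore pressure): FS = [c' + γz cos²β tanφ'] / [γz sinβ cosβ].
γz = 17.8·2.1 = 37.38 kN/m²
Numerator = 10.0 + 37.38·cos²27.8°·tan30.1° = 10.0 + 37.38·0.7825·0.5797 = 26.955 kPa
Denominator = 37.38·sin27.8°·cos27.8° = 37.38·0.4664·0.8846 = 15.421 kPa
FS = 26.955 / 15.421 = 1.748

FS = 1.75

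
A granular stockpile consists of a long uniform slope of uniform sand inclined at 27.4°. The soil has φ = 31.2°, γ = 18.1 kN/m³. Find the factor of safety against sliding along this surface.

FS = 1.17

For a dry cohesionless infinite slope the factor of safety is FS = tanφ / tanβ.
FS = tan31.2° / tan27.4° = 0.6056 / 0.5184 = 1.168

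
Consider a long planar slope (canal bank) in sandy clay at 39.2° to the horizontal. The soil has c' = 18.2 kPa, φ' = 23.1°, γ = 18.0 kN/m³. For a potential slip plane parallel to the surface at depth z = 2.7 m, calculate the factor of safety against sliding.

For an infinite slope with a slip plane parallel to the surface (no pore pressure): FS = [c' + γz cos²β tanφ'] / [γz sinβ cosβ].
γz = 18.0·2.7 = 48.60 kN/m²
Numerator = 18.2 + 48.60·cos²39.2°·tan23.1° = 18.2 + 48.60·0.6005·0.4265 = 30.649 kPa
Denominator = 48.60·sin39.2°·cos39.2° = 48.60·0.6320·0.7749 = 23.804 kPa
FS = 30.649 / 23.804 = 1.288

FS = 1.29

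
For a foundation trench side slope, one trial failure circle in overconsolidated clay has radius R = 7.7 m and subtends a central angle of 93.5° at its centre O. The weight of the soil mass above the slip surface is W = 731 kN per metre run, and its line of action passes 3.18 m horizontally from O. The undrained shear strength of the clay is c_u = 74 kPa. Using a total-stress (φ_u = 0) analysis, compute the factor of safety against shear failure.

FS = 3.08

Taking moments about the centre O, the resisting moment is provided by the undrained shear strength acting along the arc:
Arc length L_a = R·θ = 7.7·(93.5°·π/180) = 7.7·1.6319 = 12.57 m
M_R = c_u·L_a·R = 74·12.57·7.7 = 7159.8 kN·m/m
M_D = W·d = 731·3.18 = 2324.6 kN·m/m
FS = M_R / M_D = 7159.8 / 2324.6 = 3.080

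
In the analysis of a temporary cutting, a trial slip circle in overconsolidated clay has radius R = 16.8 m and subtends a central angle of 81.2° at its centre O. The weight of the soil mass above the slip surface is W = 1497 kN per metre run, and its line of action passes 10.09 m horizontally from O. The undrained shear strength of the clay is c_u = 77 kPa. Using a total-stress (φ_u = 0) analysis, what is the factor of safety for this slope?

Taking moments about the centre O, the resisting moment is provided by the undrained shear strength acting along the arc:
Arc length L_a = R·θ = 16.8·(81.2°·π/180) = 16.8·1.4172 = 23.81 m
M_R = c_u·L_a·R = 77·23.81·16.8 = 30799.4 kN·m/m
M_D = W·d = 1497·10.09 = 15104.7 kN·m/m
FS = M_R / M_D = 30799.4 / 15104.7 = 2.039

FS = 2.04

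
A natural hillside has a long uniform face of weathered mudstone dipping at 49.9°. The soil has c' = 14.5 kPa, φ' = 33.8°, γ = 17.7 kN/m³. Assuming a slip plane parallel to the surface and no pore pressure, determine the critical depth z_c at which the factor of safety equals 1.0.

Setting FS = 1.00 in FS = [c' + γz cos²β tanφ'] / [γz sinβ cosβ] and solving for z:
z = c' / [γ cosβ (FS·sinβ − cosβ·tanφ')]
  = 14.5 / [17.7·cos49.9°·(1.00·sin49.9° − cos49.9°·tan33.8°)]
  = 14.5 / [17.7·0.6441·(1.00·0.7649 − 0.6441·0.6694)]
  = 14.5 / 3.8047 = 3.811 m

z_c = 3.81 m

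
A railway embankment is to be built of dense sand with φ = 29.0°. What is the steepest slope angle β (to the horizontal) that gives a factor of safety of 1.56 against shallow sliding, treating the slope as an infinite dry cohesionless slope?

For an infinite dry cohesionless slope FS = tanφ/tanβ, so tanβ = tanφ / FS.
tanβ = tan29.0° / 1.56 = 0.5543 / 1.56 = 0.3553
β = arctan(0.3553) = 19.56°

β = 19.6°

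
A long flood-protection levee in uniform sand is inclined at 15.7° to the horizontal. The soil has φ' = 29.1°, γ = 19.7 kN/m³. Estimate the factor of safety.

FS = 1.98

For a dry cohesionless infinite slope the factor of safety is FS = tanφ' / tanβ.
FS = tan29.1° / tan15.7° = 0.5566 / 0.2811 = 1.980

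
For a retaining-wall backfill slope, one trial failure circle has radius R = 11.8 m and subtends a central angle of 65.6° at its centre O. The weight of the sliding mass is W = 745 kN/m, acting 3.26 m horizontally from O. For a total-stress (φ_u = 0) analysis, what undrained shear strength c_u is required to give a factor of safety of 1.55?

c_u = 23.6 kPa

FS = c_u·L_a·R / (W·d), so c_u = FS·W·d / (L_a·R).
Arc length L_a = R·θ = 11.8·(65.6°·π/180) = 11.8·1.1449 = 13.51 m
c_u = 1.55·745·3.26 / (13.51·11.8) = 3764.5 / 159.42 = 23.61 kPa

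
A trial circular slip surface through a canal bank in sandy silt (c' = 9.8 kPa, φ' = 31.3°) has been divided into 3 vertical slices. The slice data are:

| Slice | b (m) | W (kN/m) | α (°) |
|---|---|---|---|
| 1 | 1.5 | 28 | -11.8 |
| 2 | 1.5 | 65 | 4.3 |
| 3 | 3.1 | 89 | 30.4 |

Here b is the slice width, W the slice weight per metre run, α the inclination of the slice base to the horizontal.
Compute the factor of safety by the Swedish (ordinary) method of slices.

Ordinary method of slices: FS = Σ[c'·Δl_i + (W_i cosα_i)·tanφ'] / Σ W_i sinα_i, with Δl_i = b_i / cosα_i.
Slice 1: Δl = 1.5/cos(-11.8°) = 1.532 m; N'_1 = 28·cos(-11.8°) = 27.4; c'Δl = 15.02; W sinα = -5.7
Slice 2: Δl = 1.5/cos4.3° = 1.504 m; N'_2 = 65·cos4.3° = 64.8; c'Δl = 14.74; W sinα = 4.9
Slice 3: Δl = 3.1/cos30.4° = 3.594 m; N'_3 = 89·cos30.4° = 76.8; c'Δl = 35.22; W sinα = 45.0
Σc'Δl = 65.0 kN/m; ΣN' = 169.0 kN/m; ΣW sinα = 44.2 kN/m
Resisting = 65.0 + 169.0·tan31.3° = 65.0 + 102.7 = 167.7 kN/m
FS = 167.7 / 44.2 = 3.796

FS = 3.80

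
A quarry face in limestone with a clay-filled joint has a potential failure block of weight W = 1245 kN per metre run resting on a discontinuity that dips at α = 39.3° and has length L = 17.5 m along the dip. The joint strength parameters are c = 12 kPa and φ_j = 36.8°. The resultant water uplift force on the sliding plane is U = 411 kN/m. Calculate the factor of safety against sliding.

Resolving the block weight along and normal to the plane and applying the Mohr–Coulomb strength on the joint:
N' = W cosα − U = 1245·cos39.3° − 411 = 552.4 kN/m
Driving force T = W sinα = 1245·sin39.3° = 788.6 kN/m
Resisting force R = c·L + N'·tanφ_j = 12·17.5 + 552.4·tan36.8° = 210.0 + 413.3 = 623.3 kN/m
FS = R / T = 623.3 / 788.6 = 0.790

FS = 0.79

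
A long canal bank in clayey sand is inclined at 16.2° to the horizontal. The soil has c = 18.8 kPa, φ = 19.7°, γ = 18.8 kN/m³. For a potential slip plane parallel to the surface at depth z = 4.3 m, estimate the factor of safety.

FS = 2.10

For an infinite slope with a slip plane parallel to the surface (no pore pressure): FS = [c + γz cos²β tanφ] / [γz sinβ cosβ].
γz = 18.8·4.3 = 80.84 kN/m²
Numerator = 18.8 + 80.84·cos²16.2°·tan19.7° = 18.8 + 80.84·0.9222·0.3581 = 45.492 kPa
Denominator = 80.84·sin16.2°·cos16.2° = 80.84·0.2790·0.9603 = 21.658 kPa
FS = 45.492 / 21.658 = 2.100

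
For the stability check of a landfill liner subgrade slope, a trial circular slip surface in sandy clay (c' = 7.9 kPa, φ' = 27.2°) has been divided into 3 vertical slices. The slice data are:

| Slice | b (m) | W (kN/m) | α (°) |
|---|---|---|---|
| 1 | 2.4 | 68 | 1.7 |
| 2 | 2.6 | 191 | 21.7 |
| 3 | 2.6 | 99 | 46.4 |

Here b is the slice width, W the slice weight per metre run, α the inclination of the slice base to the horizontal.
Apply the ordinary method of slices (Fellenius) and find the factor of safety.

Ordinary method of slices: FS = Σ[c'·Δl_i + (W_i cosα_i)·tanφ'] / Σ W_i sinα_i, with Δl_i = b_i / cosα_i.
Slice 1: Δl = 2.4/cos1.7° = 2.401 m; N'_1 = 68·cos1.7° = 68.0; c'Δl = 18.97; W sinα = 2.0
Slice 2: Δl = 2.6/cos21.7° = 2.798 m; N'_2 = 191·cos21.7° = 177.5; c'Δl = 22.11; W sinα = 70.6
Slice 3: Δl = 2.6/cos46.4° = 3.770 m; N'_3 = 99·cos46.4° = 68.3; c'Δl = 29.78; W sinα = 71.7
Σc'Δl = 70.9 kN/m; ΣN' = 313.7 kN/m; ΣW sinα = 144.3 kN/m
Resisting = 70.9 + 313.7·tan27.2° = 70.9 + 161.2 = 232.1 kN/m
FS = 232.1 / 144.3 = 1.608

FS = 1.61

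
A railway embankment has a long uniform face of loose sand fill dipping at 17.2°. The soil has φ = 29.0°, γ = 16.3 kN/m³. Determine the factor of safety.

For a dry cohesionless infinite slope the factor of safety is FS = tanφ / tanβ.
FS = tan29.0° / tan17.2° = 0.5543 / 0.3096 = 1.791

FS = 1.79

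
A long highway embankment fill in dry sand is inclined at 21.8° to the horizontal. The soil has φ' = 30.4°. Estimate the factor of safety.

For a dry cohesionless infinite slope the factor of safety is FS = tanφ' / tanβ.
FS = tan30.4° / tan21.8° = 0.5867 / 0.4000 = 1.467

FS = 1.47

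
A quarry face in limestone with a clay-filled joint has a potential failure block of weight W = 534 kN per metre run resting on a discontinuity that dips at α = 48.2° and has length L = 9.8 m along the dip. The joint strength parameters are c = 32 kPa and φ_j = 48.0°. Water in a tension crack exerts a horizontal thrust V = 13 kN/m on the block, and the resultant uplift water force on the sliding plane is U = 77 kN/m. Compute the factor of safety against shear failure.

FS = 1.51

Resolving the block weight along and normal to the plane and applying the Mohr–Coulomb strength on the joint:
N' = W cosα − U − V sinα = 534·cos48.2° − 77 − 13·sin48.2° = 269.2 kN/m
Driving force T = W sinα + V cosα = 534·sin48.2° + 13·cos48.2° = 406.7 kN/m
Resisting force R = c·L + N'·tanφ_j = 32·9.8 + 269.2·tan48.0° = 313.6 + 299.0 = 612.6 kN/m
FS = R / T = 612.6 / 406.7 = 1.506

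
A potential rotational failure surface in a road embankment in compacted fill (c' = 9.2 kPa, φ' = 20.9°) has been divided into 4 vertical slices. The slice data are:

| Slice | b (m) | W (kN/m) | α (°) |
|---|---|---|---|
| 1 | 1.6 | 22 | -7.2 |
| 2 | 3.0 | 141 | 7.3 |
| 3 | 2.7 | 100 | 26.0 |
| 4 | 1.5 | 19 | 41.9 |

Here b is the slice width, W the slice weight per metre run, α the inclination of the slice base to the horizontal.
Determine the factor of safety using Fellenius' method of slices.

Ordinary method of slices: FS = Σ[c'·Δl_i + (W_i cosα_i)·tanφ'] / Σ W_i sinα_i, with Δl_i = b_i / cosα_i.
Slice 1: Δl = 1.6/cos(-7.2°) = 1.613 m; N'_1 = 22·cos(-7.2°) = 21.8; c'Δl = 14.84; W sinα = -2.8
Slice 2: Δl = 3.0/cos7.3° = 3.025 m; N'_2 = 141·cos7.3° = 139.9; c'Δl = 27.83; W sinα = 17.9
Slice 3: Δl = 2.7/cos26.0° = 3.004 m; N'_3 = 100·cos26.0° = 89.9; c'Δl = 27.64; W sinα = 43.8
Slice 4: Δl = 1.5/cos41.9° = 2.015 m; N'_4 = 19·cos41.9° = 14.1; c'Δl = 18.54; W sinα = 12.7
Σc'Δl = 88.8 kN/m; ΣN' = 265.7 kN/m; ΣW sinα = 71.7 kN/m
Resisting = 88.8 + 265.7·tan20.9° = 88.8 + 101.5 = 190.3 kN/m
FS = 190.3 / 71.7 = 2.655

FS = 2.65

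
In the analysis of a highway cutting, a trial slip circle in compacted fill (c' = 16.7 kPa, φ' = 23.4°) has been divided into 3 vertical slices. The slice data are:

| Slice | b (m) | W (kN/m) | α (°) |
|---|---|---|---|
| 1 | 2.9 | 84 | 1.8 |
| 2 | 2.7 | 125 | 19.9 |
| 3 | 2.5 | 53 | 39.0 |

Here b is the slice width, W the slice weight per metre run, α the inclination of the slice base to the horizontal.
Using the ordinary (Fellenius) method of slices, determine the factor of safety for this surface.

Ordinary method of slices: FS = Σ[c'·Δl_i + (W_i cosα_i)·tanφ'] / Σ W_i sinα_i, with Δl_i = b_i / cosα_i.
Slice 1: Δl = 2.9/cos1.8° = 2.901 m; N'_1 = 84·cos1.8° = 84.0; c'Δl = 48.45; W sinα = 2.6
Slice 2: Δl = 2.7/cos19.9° = 2.871 m; N'_2 = 125·cos19.9° = 117.5; c'Δl = 47.95; W sinα = 42.5
Slice 3: Δl = 2.5/cos39.0° = 3.217 m; N'_3 = 53·cos39.0° = 41.2; c'Δl = 53.72; W sinα = 33.4
Σc'Δl = 150.1 kN/m; ΣN' = 242.7 kN/m; ΣW sinα = 78.5 kN/m
Resisting = 150.1 + 242.7·tan23.4° = 150.1 + 105.0 = 255.1 kN/m
FS = 255.1 / 78.5 = 3.249

FS = 3.25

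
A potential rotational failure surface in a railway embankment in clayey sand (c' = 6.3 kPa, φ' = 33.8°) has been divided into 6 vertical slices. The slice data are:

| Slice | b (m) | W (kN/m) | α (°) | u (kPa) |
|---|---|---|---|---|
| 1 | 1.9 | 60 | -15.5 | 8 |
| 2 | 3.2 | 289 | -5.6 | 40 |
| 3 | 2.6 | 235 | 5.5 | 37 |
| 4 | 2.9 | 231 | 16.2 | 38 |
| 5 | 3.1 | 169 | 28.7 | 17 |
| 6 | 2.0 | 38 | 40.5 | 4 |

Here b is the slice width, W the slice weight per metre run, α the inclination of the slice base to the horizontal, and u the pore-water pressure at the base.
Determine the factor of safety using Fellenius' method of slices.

Ordinary method of slices: FS = Σ[c'·Δl_i + (W_i cosα_i − u_i·Δl_i)·tanφ'] / Σ W_i sinα_i, with Δl_i = b_i / cosα_i.
Slice 1: Δl = 1.9/cos(-15.5°) = 1.972 m; N'_1 = 60·cos(-15.5°) − 8·1.972 = 42.0; c'Δl = 12.42; W sinα = -16.0
Slice 2: Δl = 3.2/cos(-5.6°) = 3.215 m; N'_2 = 289·cos(-5.6°) − 40·3.215 = 159.0; c'Δl = 20.26; W sinα = -28.2
Slice 3: Δl = 2.6/cos5.5° = 2.612 m; N'_3 = 235·cos5.5° − 37·2.612 = 137.3; c'Δl = 16.46; W sinα = 22.5
Slice 4: Δl = 2.9/cos16.2° = 3.020 m; N'_4 = 231·cos16.2° − 38·3.020 = 107.1; c'Δl = 19.03; W sinα = 64.4
Slice 5: Δl = 3.1/cos28.7° = 3.534 m; N'_5 = 169·cos28.7° − 17·3.534 = 88.2; c'Δl = 22.27; W sinα = 81.2
Slice 6: Δl = 2.0/cos40.5° = 2.630 m; N'_6 = 38·cos40.5° − 4·2.630 = 18.4; c'Δl = 16.57; W sinα = 24.7
Σc'Δl = 107.0 kN/m; ΣN' = 551.9 kN/m; ΣW sinα = 148.6 kN/m
Resisting = 107.0 + 551.9·tan33.8° = 107.0 + 369.5 = 476.5 kN/m
FS = 476.5 / 148.6 = 3.207

FS = 3.21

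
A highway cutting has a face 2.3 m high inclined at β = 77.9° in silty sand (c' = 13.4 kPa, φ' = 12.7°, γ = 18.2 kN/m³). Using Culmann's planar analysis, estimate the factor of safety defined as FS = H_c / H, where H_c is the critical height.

FS = 2.10

H_c = (4c'/γ) · sinβ cosφ' / [1 − cos(β − φ')]
    = (4·13.4/18.2) · sin77.9°·cos12.7° / [1 − cos65.2°]
    = 2.945 · 0.9539 / 0.5805 = 4.84 m
FS = H_c / H = 4.84 / 2.3 = 2.104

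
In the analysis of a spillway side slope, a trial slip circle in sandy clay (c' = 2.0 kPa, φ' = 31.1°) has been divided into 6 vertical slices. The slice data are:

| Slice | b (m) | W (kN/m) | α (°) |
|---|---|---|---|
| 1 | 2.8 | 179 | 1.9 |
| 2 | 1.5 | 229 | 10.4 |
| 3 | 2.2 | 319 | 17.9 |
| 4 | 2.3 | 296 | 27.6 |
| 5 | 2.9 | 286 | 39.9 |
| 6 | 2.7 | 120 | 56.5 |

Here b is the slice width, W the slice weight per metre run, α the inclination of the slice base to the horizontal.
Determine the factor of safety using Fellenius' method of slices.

FS = 1.40

Ordinary method of slices: FS = Σ[c'·Δl_i + (W_i cosα_i)·tanφ'] / Σ W_i sinα_i, with Δl_i = b_i / cosα_i.
Slice 1: Δl = 2.8/cos1.9° = 2.802 m; N'_1 = 179·cos1.9° = 178.9; c'Δl = 5.60; W sinα = 5.9
Slice 2: Δl = 1.5/cos10.4° = 1.525 m; N'_2 = 229·cos10.4° = 225.2; c'Δl = 3.05; W sinα = 41.3
Slice 3: Δl = 2.2/cos17.9° = 2.312 m; N'_3 = 319·cos17.9° = 303.6; c'Δl = 4.62; W sinα = 98.0
Slice 4: Δl = 2.3/cos27.6° = 2.595 m; N'_4 = 296·cos27.6° = 262.3; c'Δl = 5.19; W sinα = 137.1
Slice 5: Δl = 2.9/cos39.9° = 3.780 m; N'_5 = 286·cos39.9° = 219.4; c'Δl = 7.56; W sinα = 183.5
Slice 6: Δl = 2.7/cos56.5° = 4.892 m; N'_6 = 120·cos56.5° = 66.2; c'Δl = 9.78; W sinα = 100.1
Σc'Δl = 35.8 kN/m; ΣN' = 1255.7 kN/m; ΣW sinα = 566.0 kN/m
Resisting = 35.8 + 1255.7·tan31.1° = 35.8 + 757.5 = 793.3 kN/m
FS = 793.3 / 566.0 = 1.402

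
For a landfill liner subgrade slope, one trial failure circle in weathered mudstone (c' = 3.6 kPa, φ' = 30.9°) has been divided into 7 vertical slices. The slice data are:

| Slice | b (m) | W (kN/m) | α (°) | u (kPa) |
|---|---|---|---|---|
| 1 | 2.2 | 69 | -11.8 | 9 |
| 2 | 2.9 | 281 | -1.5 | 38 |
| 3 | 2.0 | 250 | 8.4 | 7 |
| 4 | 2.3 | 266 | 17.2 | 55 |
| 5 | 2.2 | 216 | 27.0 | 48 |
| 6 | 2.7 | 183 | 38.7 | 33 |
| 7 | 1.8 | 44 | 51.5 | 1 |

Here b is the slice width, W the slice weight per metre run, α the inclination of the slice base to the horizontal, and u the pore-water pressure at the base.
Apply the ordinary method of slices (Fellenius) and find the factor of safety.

FS = 1.42

Ordinary method of slices: FS = Σ[c'·Δl_i + (W_i cosα_i − u_i·Δl_i)·tanφ'] / Σ W_i sinα_i, with Δl_i = b_i / cosα_i.
Slice 1: Δl = 2.2/cos(-11.8°) = 2.247 m; N'_1 = 69·cos(-11.8°) − 9·2.247 = 47.3; c'Δl = 8.09; W sinα = -14.1
Slice 2: Δl = 2.9/cos(-1.5°) = 2.901 m; N'_2 = 281·cos(-1.5°) − 38·2.901 = 170.7; c'Δl = 10.44; W sinα = -7.4
Slice 3: Δl = 2.0/cos8.4° = 2.022 m; N'_3 = 250·cos8.4° − 7·2.022 = 233.2; c'Δl = 7.28; W sinα = 36.5
Slice 4: Δl = 2.3/cos17.2° = 2.408 m; N'_4 = 266·cos17.2° − 55·2.408 = 121.7; c'Δl = 8.67; W sinα = 78.7
Slice 5: Δl = 2.2/cos27.0° = 2.469 m; N'_5 = 216·cos27.0° − 48·2.469 = 73.9; c'Δl = 8.89; W sinα = 98.1
Slice 6: Δl = 2.7/cos38.7° = 3.460 m; N'_6 = 183·cos38.7° − 33·3.460 = 28.7; c'Δl = 12.45; W sinα = 114.4
Slice 7: Δl = 1.8/cos51.5° = 2.891 m; N'_7 = 44·cos51.5° − 1·2.891 = 24.5; c'Δl = 10.41; W sinα = 34.4
Σc'Δl = 66.2 kN/m; ΣN' = 699.9 kN/m; ΣW sinα = 340.6 kN/m
Resisting = 66.2 + 699.9·tan30.9° = 66.2 + 418.9 = 485.1 kN/m
FS = 485.1 / 340.6 = 1.424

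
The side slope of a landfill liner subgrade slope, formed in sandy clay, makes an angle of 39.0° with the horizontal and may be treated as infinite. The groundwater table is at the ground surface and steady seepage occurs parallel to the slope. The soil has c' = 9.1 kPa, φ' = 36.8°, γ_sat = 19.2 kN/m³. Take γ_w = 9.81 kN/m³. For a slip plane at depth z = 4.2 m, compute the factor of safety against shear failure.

FS = 0.68

With seepage parallel to the slope and the water table at the surface, the effective normal stress on the slip plane uses the buoyant unit weight γ' = γ_sat − γ_w while the driving shear stress uses γ_sat:
FS = [c' + γ' z cos²β tanφ'] / [γ_sat z sinβ cosβ]
γ' = 19.2 − 9.81 = 9.39 kN/m³
Numerator = 9.1 + 9.39·4.2·cos²39.0°·tan36.8° = 9.1 + 9.39·4.2·0.6040·0.7481 = 26.919 kPa
Denominator = 19.2·4.2·sin39.0°·cos39.0° = 19.2·4.2·0.6293·0.7771 = 39.439 kPa
FS = 26.919 / 39.439 = 0.683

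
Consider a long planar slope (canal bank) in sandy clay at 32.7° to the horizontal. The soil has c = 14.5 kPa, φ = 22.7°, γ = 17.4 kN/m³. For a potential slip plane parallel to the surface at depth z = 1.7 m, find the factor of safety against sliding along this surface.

FS = 1.73

For an infinite slope with a slip plane parallel to the surface (no pore pressure): FS = [c + γz cos²β tanφ] / [γz sinβ cosβ].
γz = 17.4·1.7 = 29.58 kN/m²
Numerator = 14.5 + 29.58·cos²32.7°·tan22.7° = 14.5 + 29.58·0.7081·0.4183 = 23.262 kPa
Denominator = 29.58·sin32.7°·cos32.7° = 29.58·0.5402·0.8415 = 13.448 kPa
FS = 23.262 / 13.448 = 1.730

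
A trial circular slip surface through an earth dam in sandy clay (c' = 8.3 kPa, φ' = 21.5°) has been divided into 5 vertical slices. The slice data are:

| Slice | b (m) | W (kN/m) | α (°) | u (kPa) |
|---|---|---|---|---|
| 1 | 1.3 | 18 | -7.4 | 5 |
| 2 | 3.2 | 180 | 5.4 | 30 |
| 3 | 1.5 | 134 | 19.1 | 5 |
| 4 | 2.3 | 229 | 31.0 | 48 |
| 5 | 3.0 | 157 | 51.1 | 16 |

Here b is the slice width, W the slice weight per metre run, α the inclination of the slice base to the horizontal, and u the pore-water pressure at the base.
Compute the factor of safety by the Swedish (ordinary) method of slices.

FS = 0.78

Ordinary method of slices: FS = Σ[c'·Δl_i + (W_i cosα_i − u_i·Δl_i)·tanφ'] / Σ W_i sinα_i, with Δl_i = b_i / cosα_i.
Slice 1: Δl = 1.3/cos(-7.4°) = 1.311 m; N'_1 = 18·cos(-7.4°) − 5·1.311 = 11.3; c'Δl = 10.88; W sinα = -2.3
Slice 2: Δl = 3.2/cos5.4° = 3.214 m; N'_2 = 180·cos5.4° − 30·3.214 = 82.8; c'Δl = 26.68; W sinα = 16.9
Slice 3: Δl = 1.5/cos19.1° = 1.587 m; N'_3 = 134·cos19.1° − 5·1.587 = 118.7; c'Δl = 13.18; W sinα = 43.8
Slice 4: Δl = 2.3/cos31.0° = 2.683 m; N'_4 = 229·cos31.0° − 48·2.683 = 67.5; c'Δl = 22.27; W sinα = 117.9
Slice 5: Δl = 3.0/cos51.1° = 4.777 m; N'_5 = 157·cos51.1° − 16·4.777 = 22.2; c'Δl = 39.65; W sinα = 122.2
Σc'Δl = 112.7 kN/m; ΣN' = 302.4 kN/m; ΣW sinα = 298.6 kN/m
Resisting = 112.7 + 302.4·tan21.5° = 112.7 + 119.1 = 231.8 kN/m
FS = 231.8 / 298.6 = 0.776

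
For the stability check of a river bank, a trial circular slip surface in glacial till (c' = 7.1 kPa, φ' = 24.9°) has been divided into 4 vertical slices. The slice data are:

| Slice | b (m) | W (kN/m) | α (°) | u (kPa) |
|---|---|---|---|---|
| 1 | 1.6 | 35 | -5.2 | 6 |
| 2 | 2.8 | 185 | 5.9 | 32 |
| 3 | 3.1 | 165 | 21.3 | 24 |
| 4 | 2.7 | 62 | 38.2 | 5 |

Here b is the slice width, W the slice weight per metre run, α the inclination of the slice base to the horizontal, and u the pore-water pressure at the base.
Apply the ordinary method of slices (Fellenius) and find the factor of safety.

FS = 1.61

Ordinary method of slices: FS = Σ[c'·Δl_i + (W_i cosα_i − u_i·Δl_i)·tanφ'] / Σ W_i sinα_i, with Δl_i = b_i / cosα_i.
Slice 1: Δl = 1.6/cos(-5.2°) = 1.607 m; N'_1 = 35·cos(-5.2°) − 6·1.607 = 25.2; c'Δl = 11.41; W sinα = -3.2
Slice 2: Δl = 2.8/cos5.9° = 2.815 m; N'_2 = 185·cos5.9° − 32·2.815 = 93.9; c'Δl = 19.99; W sinα = 19.0
Slice 3: Δl = 3.1/cos21.3° = 3.327 m; N'_3 = 165·cos21.3° − 24·3.327 = 73.9; c'Δl = 23.62; W sinα = 59.9
Slice 4: Δl = 2.7/cos38.2° = 3.436 m; N'_4 = 62·cos38.2° − 5·3.436 = 31.5; c'Δl = 24.39; W sinα = 38.3
Σc'Δl = 79.4 kN/m; ΣN' = 224.6 kN/m; ΣW sinα = 114.1 kN/m
Resisting = 79.4 + 224.6·tan24.9° = 79.4 + 104.2 = 183.7 kN/m
FS = 183.7 / 114.1 = 1.609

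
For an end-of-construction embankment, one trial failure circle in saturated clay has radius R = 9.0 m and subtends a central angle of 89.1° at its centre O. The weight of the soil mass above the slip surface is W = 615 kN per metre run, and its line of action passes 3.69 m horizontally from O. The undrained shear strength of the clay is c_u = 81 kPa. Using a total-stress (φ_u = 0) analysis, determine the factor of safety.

Taking moments about the centre O, the resisting moment is provided by the undrained shear strength acting along the arc:
Arc length L_a = R·θ = 9.0·(89.1°·π/180) = 9.0·1.5551 = 14.00 m
M_R = c_u·L_a·R = 81·14.00·9.0 = 10202.9 kN·m/m
M_D = W·d = 615·3.69 = 2269.3 kN·m/m
FS = M_R / M_D = 10202.9 / 2269.3 = 4.496

FS = 4.50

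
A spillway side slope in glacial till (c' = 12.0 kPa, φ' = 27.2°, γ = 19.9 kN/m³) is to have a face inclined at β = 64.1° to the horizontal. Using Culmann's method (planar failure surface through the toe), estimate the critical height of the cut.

H_c = 9.63 m

Culmann's analysis gives the critical failure plane at α_cr = (β + φ')/2 = (64.1 + 27.2)/2 = 45.6°, and the critical height
H_c = (4c'/γ) · sinβ cosφ' / [1 − cos(β − φ')]
    = (4·12.0/19.9) · sin64.1°·cos27.2° / [1 − cos(36.9°)]
    = 2.412 · 0.8996·0.8894 / [1 − 0.7997]
    = 2.412 · 0.8001 / 0.2003
    = 9.63 m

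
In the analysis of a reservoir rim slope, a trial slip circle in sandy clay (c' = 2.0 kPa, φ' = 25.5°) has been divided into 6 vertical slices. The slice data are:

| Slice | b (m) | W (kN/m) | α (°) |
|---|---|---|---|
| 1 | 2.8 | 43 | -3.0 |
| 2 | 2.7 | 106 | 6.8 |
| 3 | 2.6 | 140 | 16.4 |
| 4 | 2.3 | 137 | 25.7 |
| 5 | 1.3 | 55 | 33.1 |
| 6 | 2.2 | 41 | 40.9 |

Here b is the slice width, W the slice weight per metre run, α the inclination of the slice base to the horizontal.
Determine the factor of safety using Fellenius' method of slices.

Ordinary method of slices: FS = Σ[c'·Δl_i + (W_i cosα_i)·tanφ'] / Σ W_i sinα_i, with Δl_i = b_i / cosα_i.
Slice 1: Δl = 2.8/cos(-3.0°) = 2.804 m; N'_1 = 43·cos(-3.0°) = 42.9; c'Δl = 5.61; W sinα = -2.3
Slice 2: Δl = 2.7/cos6.8° = 2.719 m; N'_2 = 106·cos6.8° = 105.3; c'Δl = 5.44; W sinα = 12.6
Slice 3: Δl = 2.6/cos16.4° = 2.710 m; N'_3 = 140·cos16.4° = 134.3; c'Δl = 5.42; W sinα = 39.5
Slice 4: Δl = 2.3/cos25.7° = 2.553 m; N'_4 = 137·cos25.7° = 123.4; c'Δl = 5.11; W sinα = 59.4
Slice 5: Δl = 1.3/cos33.1° = 1.552 m; N'_5 = 55·cos33.1° = 46.1; c'Δl = 3.10; W sinα = 30.0
Slice 6: Δl = 2.2/cos40.9° = 2.911 m; N'_6 = 41·cos40.9° = 31.0; c'Δl = 5.82; W sinα = 26.8
Σc'Δl = 30.5 kN/m; ΣN' = 483.0 kN/m; ΣW sinα = 166.1 kN/m
Resisting = 30.5 + 483.0·tan25.5° = 30.5 + 230.4 = 260.9 kN/m
FS = 260.9 / 166.1 = 1.570

FS = 1.57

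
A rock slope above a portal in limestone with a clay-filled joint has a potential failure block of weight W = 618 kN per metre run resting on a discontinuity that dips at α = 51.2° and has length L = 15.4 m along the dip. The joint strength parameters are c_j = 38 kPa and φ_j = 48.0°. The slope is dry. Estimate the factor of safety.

FS = 2.11

Resolving the block weight along and normal to the plane and applying the Mohr–Coulomb strength on the joint:
N' = W cosα = 618·cos51.2° = 387.2 kN/m
Driving force T = W sinα = 618·sin51.2° = 481.6 kN/m
Resisting force R = c_j·L + N'·tanφ_j = 38·15.4 + 387.2·tan48.0° = 585.2 + 430.1 = 1015.3 kN/m
FS = R / T = 1015.3 / 481.6 = 2.108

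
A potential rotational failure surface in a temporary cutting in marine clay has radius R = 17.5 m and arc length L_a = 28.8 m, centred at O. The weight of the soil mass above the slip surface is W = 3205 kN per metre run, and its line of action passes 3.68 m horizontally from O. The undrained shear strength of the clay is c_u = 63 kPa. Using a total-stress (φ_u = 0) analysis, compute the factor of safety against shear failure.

FS = 2.69

Taking moments about the centre O, the resisting moment is provided by the undrained shear strength acting along the arc:
M_R = c_u·L_a·R = 63·28.80·17.5 = 31752.0 kN·m/m
M_D = W·d = 3205·3.68 = 11794.4 kN·m/m
FS = M_R / M_D = 31752.0 / 11794.4 = 2.692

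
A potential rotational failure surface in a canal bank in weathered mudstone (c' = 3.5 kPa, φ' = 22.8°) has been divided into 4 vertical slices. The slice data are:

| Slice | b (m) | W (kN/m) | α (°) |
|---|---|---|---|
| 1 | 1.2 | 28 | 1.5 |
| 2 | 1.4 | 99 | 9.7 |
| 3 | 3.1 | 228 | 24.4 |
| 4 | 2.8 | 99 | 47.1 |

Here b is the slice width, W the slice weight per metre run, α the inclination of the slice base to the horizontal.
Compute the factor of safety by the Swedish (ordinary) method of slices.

FS = 1.11

Ordinary method of slices: FS = Σ[c'·Δl_i + (W_i cosα_i)·tanφ'] / Σ W_i sinα_i, with Δl_i = b_i / cosα_i.
Slice 1: Δl = 1.2/cos1.5° = 1.200 m; N'_1 = 28·cos1.5° = 28.0; c'Δl = 4.20; W sinα = 0.7
Slice 2: Δl = 1.4/cos9.7° = 1.420 m; N'_2 = 99·cos9.7° = 97.6; c'Δl = 4.97; W sinα = 16.7
Slice 3: Δl = 3.1/cos24.4° = 3.404 m; N'_3 = 228·cos24.4° = 207.6; c'Δl = 11.91; W sinα = 94.2
Slice 4: Δl = 2.8/cos47.1° = 4.113 m; N'_4 = 99·cos47.1° = 67.4; c'Δl = 14.40; W sinα = 72.5
Σc'Δl = 35.5 kN/m; ΣN' = 400.6 kN/m; ΣW sinα = 184.1 kN/m
Resisting = 35.5 + 400.6·tan22.8° = 35.5 + 168.4 = 203.9 kN/m
FS = 203.9 / 184.1 = 1.107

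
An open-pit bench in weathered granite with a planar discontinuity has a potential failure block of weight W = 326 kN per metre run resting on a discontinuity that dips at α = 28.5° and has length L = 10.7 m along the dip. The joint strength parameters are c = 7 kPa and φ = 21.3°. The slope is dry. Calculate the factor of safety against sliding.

Resolving the block weight along and normal to the plane and applying the Mohr–Coulomb strength on the joint:
N' = W cosα = 326·cos28.5° = 286.5 kN/m
Driving force T = W sinα = 326·sin28.5° = 155.6 kN/m
Resisting force R = c·L + N'·tanφ = 7·10.7 + 286.5·tan21.3° = 74.9 + 111.7 = 186.6 kN/m
FS = R / T = 186.6 / 155.6 = 1.200

FS = 1.20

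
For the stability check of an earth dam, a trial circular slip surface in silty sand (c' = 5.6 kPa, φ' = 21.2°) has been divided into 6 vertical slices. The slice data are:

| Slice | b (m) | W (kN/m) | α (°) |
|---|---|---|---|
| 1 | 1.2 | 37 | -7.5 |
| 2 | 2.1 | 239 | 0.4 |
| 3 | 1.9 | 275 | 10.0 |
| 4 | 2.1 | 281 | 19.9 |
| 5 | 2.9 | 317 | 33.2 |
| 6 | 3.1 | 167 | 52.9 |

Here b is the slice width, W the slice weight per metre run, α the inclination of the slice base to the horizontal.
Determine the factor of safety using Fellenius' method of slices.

FS = 1.22

Ordinary method of slices: FS = Σ[c'·Δl_i + (W_i cosα_i)·tanφ'] / Σ W_i sinα_i, with Δl_i = b_i / cosα_i.
Slice 1: Δl = 1.2/cos(-7.5°) = 1.210 m; N'_1 = 37·cos(-7.5°) = 36.7; c'Δl = 6.78; W sinα = -4.8
Slice 2: Δl = 2.1/cos0.4° = 2.100 m; N'_2 = 239·cos0.4° = 239.0; c'Δl = 11.76; W sinα = 1.7
Slice 3: Δl = 1.9/cos10.0° = 1.929 m; N'_3 = 275·cos10.0° = 270.8; c'Δl = 10.80; W sinα = 47.8
Slice 4: Δl = 2.1/cos19.9° = 2.233 m; N'_4 = 281·cos19.9° = 264.2; c'Δl = 12.51; W sinα = 95.6
Slice 5: Δl = 2.9/cos33.2° = 3.466 m; N'_5 = 317·cos33.2° = 265.3; c'Δl = 19.41; W sinα = 173.6
Slice 6: Δl = 3.1/cos52.9° = 5.139 m; N'_6 = 167·cos52.9° = 100.7; c'Δl = 28.78; W sinα = 133.2
Σc'Δl = 90.0 kN/m; ΣN' = 1176.7 kN/m; ΣW sinα = 447.0 kN/m
Resisting = 90.0 + 1176.7·tan21.2° = 90.0 + 456.4 = 546.5 kN/m
FS = 546.5 / 447.0 = 1.222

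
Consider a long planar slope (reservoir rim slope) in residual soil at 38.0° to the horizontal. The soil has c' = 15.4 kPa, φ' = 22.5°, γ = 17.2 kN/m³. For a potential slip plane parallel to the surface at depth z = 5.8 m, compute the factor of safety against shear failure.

For an infinite slope with a slip plane parallel to the surface (no pore pressure): FS = [c' + γz cos²β tanφ'] / [γz sinβ cosβ].
γz = 17.2·5.8 = 99.76 kN/m²
Numerator = 15.4 + 99.76·cos²38.0°·tan22.5° = 15.4 + 99.76·0.6210·0.4142 = 41.059 kPa
Denominator = 99.76·sin38.0°·cos38.0° = 99.76·0.6157·0.7880 = 48.398 kPa
FS = 41.059 / 48.398 = 0.848

FS = 0.85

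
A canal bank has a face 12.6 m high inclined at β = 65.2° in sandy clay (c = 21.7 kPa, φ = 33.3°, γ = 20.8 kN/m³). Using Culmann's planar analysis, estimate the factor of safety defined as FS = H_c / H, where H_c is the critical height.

FS = 1.66

H_c = (4c/γ) · sinβ cosφ / [1 − cos(β − φ)]
    = (4·21.7/20.8) · sin65.2°·cos33.3° / [1 − cos31.9°]
    = 4.173 · 0.7587 / 0.1510 = 20.96 m
FS = H_c / H = 20.96 / 12.6 = 1.664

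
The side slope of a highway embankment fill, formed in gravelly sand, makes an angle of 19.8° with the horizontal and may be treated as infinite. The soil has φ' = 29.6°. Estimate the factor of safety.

For a dry cohesionless infinite slope the factor of safety is FS = tanφ' / tanβ.
FS = tan29.6° / tan19.8° = 0.5681 / 0.3600 = 1.578

FS = 1.58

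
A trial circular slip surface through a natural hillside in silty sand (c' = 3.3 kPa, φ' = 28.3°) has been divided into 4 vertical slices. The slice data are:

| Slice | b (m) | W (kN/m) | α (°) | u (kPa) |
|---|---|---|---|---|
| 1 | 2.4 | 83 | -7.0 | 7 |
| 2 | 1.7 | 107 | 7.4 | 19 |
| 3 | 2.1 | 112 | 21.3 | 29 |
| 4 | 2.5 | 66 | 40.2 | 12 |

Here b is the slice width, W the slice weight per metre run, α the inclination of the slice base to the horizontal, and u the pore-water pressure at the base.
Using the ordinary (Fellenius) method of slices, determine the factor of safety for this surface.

FS = 1.54

Ordinary method of slices: FS = Σ[c'·Δl_i + (W_i cosα_i − u_i·Δl_i)·tanφ'] / Σ W_i sinα_i, with Δl_i = b_i / cosα_i.
Slice 1: Δl = 2.4/cos(-7.0°) = 2.418 m; N'_1 = 83·cos(-7.0°) − 7·2.418 = 65.5; c'Δl = 7.98; W sinα = -10.1
Slice 2: Δl = 1.7/cos7.4° = 1.714 m; N'_2 = 107·cos7.4° − 19·1.714 = 73.5; c'Δl = 5.66; W sinα = 13.8
Slice 3: Δl = 2.1/cos21.3° = 2.254 m; N'_3 = 112·cos21.3° − 29·2.254 = 39.0; c'Δl = 7.44; W sinα = 40.7
Slice 4: Δl = 2.5/cos40.2° = 3.273 m; N'_4 = 66·cos40.2° − 12·3.273 = 11.1; c'Δl = 10.80; W sinα = 42.6
Σc'Δl = 31.9 kN/m; ΣN' = 189.1 kN/m; ΣW sinα = 87.0 kN/m
Resisting = 31.9 + 189.1·tan28.3° = 31.9 + 101.8 = 133.7 kN/m
FS = 133.7 / 87.0 = 1.538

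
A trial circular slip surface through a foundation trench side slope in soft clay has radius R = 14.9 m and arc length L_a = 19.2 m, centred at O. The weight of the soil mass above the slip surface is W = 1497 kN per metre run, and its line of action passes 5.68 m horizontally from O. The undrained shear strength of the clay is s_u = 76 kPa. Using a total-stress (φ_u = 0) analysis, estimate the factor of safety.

FS = 2.56

Taking moments about the centre O, the resisting moment is provided by the undrained shear strength acting along the arc:
M_R = s_u·L_a·R = 76·19.20·14.9 = 21742.1 kN·m/m
M_D = W·d = 1497·5.68 = 8503.0 kN·m/m
FS = M_R / M_D = 21742.1 / 8503.0 = 2.557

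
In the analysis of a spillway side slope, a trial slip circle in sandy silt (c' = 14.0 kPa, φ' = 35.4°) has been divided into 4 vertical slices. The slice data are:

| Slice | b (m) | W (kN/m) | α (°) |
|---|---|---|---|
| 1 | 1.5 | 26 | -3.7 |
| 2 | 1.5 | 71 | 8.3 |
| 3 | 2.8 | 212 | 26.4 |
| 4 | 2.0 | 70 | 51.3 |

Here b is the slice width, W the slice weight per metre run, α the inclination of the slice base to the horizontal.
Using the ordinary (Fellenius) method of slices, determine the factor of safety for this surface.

Ordinary method of slices: FS = Σ[c'·Δl_i + (W_i cosα_i)·tanφ'] / Σ W_i sinα_i, with Δl_i = b_i / cosα_i.
Slice 1: Δl = 1.5/cos(-3.7°) = 1.503 m; N'_1 = 26·cos(-3.7°) = 25.9; c'Δl = 21.04; W sinα = -1.7
Slice 2: Δl = 1.5/cos8.3° = 1.516 m; N'_2 = 71·cos8.3° = 70.3; c'Δl = 21.22; W sinα = 10.2
Slice 3: Δl = 2.8/cos26.4° = 3.126 m; N'_3 = 212·cos26.4° = 189.9; c'Δl = 43.76; W sinα = 94.3
Slice 4: Δl = 2.0/cos51.3° = 3.199 m; N'_4 = 70·cos51.3° = 43.8; c'Δl = 44.78; W sinα = 54.6
Σc'Δl = 130.8 kN/m; ΣN' = 329.9 kN/m; ΣW sinα = 157.5 kN/m
Resisting = 130.8 + 329.9·tan35.4° = 130.8 + 234.4 = 365.2 kN/m
FS = 365.2 / 157.5 = 2.319

FS = 2.32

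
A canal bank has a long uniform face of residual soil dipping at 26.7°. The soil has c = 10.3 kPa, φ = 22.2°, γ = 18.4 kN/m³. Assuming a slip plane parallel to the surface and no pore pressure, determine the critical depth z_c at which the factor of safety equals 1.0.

z_c = 7.39 m

Setting FS = 1.00 in FS = [c + γz cos²β tanφ] / [γz sinβ cosβ] and solving for z:
z = c / [γ cosβ (FS·sinβ − cosβ·tanφ)]
  = 10.3 / [18.4·cos26.7°·(1.00·sin26.7° − cos26.7°·tan22.2°)]
  = 10.3 / [18.4·0.8934·(1.00·0.4493 − 0.8934·0.4081)]
  = 10.3 / 1.3930 = 7.394 m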